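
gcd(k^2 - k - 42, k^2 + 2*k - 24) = k + 6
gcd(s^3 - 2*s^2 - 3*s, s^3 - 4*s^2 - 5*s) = s^2 + s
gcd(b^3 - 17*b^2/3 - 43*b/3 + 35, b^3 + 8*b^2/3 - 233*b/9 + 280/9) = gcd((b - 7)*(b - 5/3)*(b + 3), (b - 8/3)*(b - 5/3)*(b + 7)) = b - 5/3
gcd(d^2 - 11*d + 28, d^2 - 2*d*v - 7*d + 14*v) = d - 7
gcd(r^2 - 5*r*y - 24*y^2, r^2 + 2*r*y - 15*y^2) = 1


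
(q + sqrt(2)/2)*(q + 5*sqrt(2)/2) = q^2 + 3*sqrt(2)*q + 5/2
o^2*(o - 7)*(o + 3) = o^4 - 4*o^3 - 21*o^2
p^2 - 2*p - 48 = (p - 8)*(p + 6)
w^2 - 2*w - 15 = (w - 5)*(w + 3)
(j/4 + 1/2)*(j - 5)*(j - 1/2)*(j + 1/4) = j^4/4 - 13*j^3/16 - 75*j^2/32 + 23*j/32 + 5/16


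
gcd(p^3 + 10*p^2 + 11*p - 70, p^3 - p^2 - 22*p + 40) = p^2 + 3*p - 10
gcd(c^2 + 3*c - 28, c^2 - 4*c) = c - 4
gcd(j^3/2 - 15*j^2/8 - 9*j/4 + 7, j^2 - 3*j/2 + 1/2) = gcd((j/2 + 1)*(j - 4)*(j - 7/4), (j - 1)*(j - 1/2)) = 1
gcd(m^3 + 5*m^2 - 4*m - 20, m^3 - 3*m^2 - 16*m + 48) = 1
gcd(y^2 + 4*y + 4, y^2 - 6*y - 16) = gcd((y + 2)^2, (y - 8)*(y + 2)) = y + 2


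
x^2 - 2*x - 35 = (x - 7)*(x + 5)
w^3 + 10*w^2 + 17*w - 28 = (w - 1)*(w + 4)*(w + 7)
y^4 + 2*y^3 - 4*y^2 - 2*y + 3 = (y - 1)^2*(y + 1)*(y + 3)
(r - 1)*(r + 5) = r^2 + 4*r - 5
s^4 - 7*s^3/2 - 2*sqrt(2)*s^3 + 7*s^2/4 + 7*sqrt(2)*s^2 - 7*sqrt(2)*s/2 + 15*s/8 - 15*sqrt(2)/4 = (s - 5/2)*(s - 3/2)*(s + 1/2)*(s - 2*sqrt(2))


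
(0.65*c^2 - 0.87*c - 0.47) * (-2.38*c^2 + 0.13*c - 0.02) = -1.547*c^4 + 2.1551*c^3 + 0.9925*c^2 - 0.0437*c + 0.0094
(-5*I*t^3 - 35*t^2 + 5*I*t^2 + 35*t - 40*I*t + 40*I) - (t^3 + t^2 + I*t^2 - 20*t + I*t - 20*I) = -t^3 - 5*I*t^3 - 36*t^2 + 4*I*t^2 + 55*t - 41*I*t + 60*I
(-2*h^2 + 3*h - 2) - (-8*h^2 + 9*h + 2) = 6*h^2 - 6*h - 4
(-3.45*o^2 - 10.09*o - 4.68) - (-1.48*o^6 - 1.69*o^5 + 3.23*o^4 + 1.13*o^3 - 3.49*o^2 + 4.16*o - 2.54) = 1.48*o^6 + 1.69*o^5 - 3.23*o^4 - 1.13*o^3 + 0.04*o^2 - 14.25*o - 2.14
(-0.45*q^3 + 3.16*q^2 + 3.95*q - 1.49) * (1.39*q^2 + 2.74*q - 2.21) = -0.6255*q^5 + 3.1594*q^4 + 15.1434*q^3 + 1.7683*q^2 - 12.8121*q + 3.2929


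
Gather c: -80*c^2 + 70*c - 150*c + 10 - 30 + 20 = -80*c^2 - 80*c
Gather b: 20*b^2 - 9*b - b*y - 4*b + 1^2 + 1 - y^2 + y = 20*b^2 + b*(-y - 13) - y^2 + y + 2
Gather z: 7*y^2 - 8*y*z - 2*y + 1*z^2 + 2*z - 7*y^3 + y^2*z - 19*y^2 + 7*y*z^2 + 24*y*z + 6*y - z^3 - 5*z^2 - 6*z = -7*y^3 - 12*y^2 + 4*y - z^3 + z^2*(7*y - 4) + z*(y^2 + 16*y - 4)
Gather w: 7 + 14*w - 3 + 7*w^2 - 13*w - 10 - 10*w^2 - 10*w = -3*w^2 - 9*w - 6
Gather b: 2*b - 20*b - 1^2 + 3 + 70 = 72 - 18*b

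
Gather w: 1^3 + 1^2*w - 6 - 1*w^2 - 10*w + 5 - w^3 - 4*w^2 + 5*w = -w^3 - 5*w^2 - 4*w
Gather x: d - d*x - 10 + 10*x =d + x*(10 - d) - 10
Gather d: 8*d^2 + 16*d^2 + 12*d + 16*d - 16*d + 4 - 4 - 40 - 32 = 24*d^2 + 12*d - 72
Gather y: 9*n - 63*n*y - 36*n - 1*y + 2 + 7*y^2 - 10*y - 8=-27*n + 7*y^2 + y*(-63*n - 11) - 6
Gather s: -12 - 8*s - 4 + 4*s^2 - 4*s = 4*s^2 - 12*s - 16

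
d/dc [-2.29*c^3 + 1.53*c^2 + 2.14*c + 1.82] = -6.87*c^2 + 3.06*c + 2.14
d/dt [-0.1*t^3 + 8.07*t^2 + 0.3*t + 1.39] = -0.3*t^2 + 16.14*t + 0.3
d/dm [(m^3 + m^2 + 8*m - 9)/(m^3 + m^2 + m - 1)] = (-14*m^3 + 17*m^2 + 16*m + 1)/(m^6 + 2*m^5 + 3*m^4 - m^2 - 2*m + 1)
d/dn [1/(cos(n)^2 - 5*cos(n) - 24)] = (2*cos(n) - 5)*sin(n)/(sin(n)^2 + 5*cos(n) + 23)^2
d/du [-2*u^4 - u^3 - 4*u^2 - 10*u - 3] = -8*u^3 - 3*u^2 - 8*u - 10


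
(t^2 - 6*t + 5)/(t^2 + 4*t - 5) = (t - 5)/(t + 5)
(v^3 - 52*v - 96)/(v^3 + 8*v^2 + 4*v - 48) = (v^2 - 6*v - 16)/(v^2 + 2*v - 8)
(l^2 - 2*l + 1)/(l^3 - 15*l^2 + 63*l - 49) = (l - 1)/(l^2 - 14*l + 49)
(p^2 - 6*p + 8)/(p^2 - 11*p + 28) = (p - 2)/(p - 7)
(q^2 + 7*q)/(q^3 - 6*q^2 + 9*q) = (q + 7)/(q^2 - 6*q + 9)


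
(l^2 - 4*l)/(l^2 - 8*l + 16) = l/(l - 4)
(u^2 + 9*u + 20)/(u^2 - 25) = (u + 4)/(u - 5)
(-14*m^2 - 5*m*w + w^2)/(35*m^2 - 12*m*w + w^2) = (2*m + w)/(-5*m + w)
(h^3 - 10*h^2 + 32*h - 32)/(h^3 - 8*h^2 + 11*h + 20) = (h^2 - 6*h + 8)/(h^2 - 4*h - 5)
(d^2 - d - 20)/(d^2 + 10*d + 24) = (d - 5)/(d + 6)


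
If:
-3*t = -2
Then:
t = 2/3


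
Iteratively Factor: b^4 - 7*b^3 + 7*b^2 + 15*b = (b - 3)*(b^3 - 4*b^2 - 5*b) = (b - 5)*(b - 3)*(b^2 + b) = b*(b - 5)*(b - 3)*(b + 1)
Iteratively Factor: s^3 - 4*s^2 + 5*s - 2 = (s - 2)*(s^2 - 2*s + 1) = (s - 2)*(s - 1)*(s - 1)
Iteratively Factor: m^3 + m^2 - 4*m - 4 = (m + 1)*(m^2 - 4) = (m + 1)*(m + 2)*(m - 2)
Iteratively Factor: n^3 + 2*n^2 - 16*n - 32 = (n + 2)*(n^2 - 16) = (n + 2)*(n + 4)*(n - 4)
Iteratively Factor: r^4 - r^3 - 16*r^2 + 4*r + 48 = (r - 4)*(r^3 + 3*r^2 - 4*r - 12) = (r - 4)*(r - 2)*(r^2 + 5*r + 6) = (r - 4)*(r - 2)*(r + 3)*(r + 2)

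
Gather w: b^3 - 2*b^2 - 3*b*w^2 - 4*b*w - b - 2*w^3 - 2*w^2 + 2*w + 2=b^3 - 2*b^2 - b - 2*w^3 + w^2*(-3*b - 2) + w*(2 - 4*b) + 2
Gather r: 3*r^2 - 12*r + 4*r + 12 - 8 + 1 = 3*r^2 - 8*r + 5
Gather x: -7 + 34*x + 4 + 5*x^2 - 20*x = 5*x^2 + 14*x - 3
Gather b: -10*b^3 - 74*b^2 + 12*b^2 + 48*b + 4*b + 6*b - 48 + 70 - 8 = -10*b^3 - 62*b^2 + 58*b + 14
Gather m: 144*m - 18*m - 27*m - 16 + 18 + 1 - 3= 99*m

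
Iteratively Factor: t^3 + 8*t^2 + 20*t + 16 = (t + 2)*(t^2 + 6*t + 8) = (t + 2)*(t + 4)*(t + 2)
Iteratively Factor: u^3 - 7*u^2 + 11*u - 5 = (u - 1)*(u^2 - 6*u + 5) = (u - 1)^2*(u - 5)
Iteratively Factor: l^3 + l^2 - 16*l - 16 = (l - 4)*(l^2 + 5*l + 4) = (l - 4)*(l + 1)*(l + 4)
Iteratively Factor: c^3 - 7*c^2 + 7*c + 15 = (c - 3)*(c^2 - 4*c - 5) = (c - 3)*(c + 1)*(c - 5)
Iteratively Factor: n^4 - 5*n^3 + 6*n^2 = (n - 3)*(n^3 - 2*n^2) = n*(n - 3)*(n^2 - 2*n) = n^2*(n - 3)*(n - 2)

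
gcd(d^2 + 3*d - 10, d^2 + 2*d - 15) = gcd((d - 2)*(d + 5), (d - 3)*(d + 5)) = d + 5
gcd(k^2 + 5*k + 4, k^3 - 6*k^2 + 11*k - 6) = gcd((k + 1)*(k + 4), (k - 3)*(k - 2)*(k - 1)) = 1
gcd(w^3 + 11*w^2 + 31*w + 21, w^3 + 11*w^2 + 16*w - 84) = w + 7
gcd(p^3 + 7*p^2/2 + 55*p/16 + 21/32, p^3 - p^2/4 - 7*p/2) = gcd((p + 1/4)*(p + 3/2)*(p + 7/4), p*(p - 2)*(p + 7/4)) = p + 7/4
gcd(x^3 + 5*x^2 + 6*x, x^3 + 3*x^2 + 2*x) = x^2 + 2*x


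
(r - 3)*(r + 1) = r^2 - 2*r - 3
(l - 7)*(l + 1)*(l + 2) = l^3 - 4*l^2 - 19*l - 14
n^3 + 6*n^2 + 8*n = n*(n + 2)*(n + 4)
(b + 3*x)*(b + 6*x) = b^2 + 9*b*x + 18*x^2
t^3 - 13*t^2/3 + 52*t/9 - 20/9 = (t - 2)*(t - 5/3)*(t - 2/3)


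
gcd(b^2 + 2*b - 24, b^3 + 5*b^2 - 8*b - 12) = b + 6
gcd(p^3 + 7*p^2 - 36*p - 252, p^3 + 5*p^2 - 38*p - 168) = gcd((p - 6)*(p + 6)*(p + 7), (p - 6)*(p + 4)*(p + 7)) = p^2 + p - 42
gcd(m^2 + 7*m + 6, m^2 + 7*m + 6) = m^2 + 7*m + 6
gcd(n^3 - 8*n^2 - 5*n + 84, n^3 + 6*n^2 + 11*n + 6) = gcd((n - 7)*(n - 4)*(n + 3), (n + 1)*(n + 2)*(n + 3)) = n + 3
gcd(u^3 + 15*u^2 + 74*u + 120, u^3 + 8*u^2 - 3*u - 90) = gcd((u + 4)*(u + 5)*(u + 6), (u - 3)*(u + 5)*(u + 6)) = u^2 + 11*u + 30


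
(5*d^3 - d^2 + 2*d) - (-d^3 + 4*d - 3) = 6*d^3 - d^2 - 2*d + 3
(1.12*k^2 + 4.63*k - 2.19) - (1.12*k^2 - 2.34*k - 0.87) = 6.97*k - 1.32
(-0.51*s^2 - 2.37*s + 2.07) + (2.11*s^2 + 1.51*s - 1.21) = 1.6*s^2 - 0.86*s + 0.86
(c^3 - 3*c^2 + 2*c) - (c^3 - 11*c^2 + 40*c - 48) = 8*c^2 - 38*c + 48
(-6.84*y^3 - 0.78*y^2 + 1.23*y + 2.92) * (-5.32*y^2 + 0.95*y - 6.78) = 36.3888*y^5 - 2.3484*y^4 + 39.0906*y^3 - 9.0775*y^2 - 5.5654*y - 19.7976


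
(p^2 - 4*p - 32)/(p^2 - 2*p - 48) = (p + 4)/(p + 6)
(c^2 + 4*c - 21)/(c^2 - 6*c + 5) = (c^2 + 4*c - 21)/(c^2 - 6*c + 5)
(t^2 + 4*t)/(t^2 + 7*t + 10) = t*(t + 4)/(t^2 + 7*t + 10)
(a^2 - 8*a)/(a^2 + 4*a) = (a - 8)/(a + 4)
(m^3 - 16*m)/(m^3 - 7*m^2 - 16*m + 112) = m/(m - 7)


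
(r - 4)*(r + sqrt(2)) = r^2 - 4*r + sqrt(2)*r - 4*sqrt(2)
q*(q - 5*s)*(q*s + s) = q^3*s - 5*q^2*s^2 + q^2*s - 5*q*s^2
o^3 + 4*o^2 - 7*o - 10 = (o - 2)*(o + 1)*(o + 5)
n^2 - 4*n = n*(n - 4)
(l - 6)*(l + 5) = l^2 - l - 30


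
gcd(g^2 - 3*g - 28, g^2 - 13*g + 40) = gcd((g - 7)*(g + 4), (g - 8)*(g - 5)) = 1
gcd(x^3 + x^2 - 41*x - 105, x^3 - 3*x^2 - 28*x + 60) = x + 5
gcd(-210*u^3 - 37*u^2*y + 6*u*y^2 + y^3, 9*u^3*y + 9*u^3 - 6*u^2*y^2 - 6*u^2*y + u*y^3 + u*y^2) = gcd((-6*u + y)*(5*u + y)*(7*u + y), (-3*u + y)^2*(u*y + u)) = 1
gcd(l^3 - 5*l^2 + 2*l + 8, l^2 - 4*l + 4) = l - 2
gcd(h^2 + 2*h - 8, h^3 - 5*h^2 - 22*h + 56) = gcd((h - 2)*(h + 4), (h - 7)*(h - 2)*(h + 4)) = h^2 + 2*h - 8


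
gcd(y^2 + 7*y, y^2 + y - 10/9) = 1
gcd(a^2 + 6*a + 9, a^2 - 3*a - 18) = a + 3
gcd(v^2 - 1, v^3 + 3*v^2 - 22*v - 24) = v + 1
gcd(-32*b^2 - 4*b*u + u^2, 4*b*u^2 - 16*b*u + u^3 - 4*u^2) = 4*b + u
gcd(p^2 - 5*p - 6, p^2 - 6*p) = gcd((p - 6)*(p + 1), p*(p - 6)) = p - 6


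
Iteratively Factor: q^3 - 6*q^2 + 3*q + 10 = (q + 1)*(q^2 - 7*q + 10) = (q - 5)*(q + 1)*(q - 2)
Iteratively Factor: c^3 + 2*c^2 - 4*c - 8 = (c + 2)*(c^2 - 4) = (c - 2)*(c + 2)*(c + 2)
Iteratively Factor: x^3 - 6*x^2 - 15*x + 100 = (x - 5)*(x^2 - x - 20) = (x - 5)^2*(x + 4)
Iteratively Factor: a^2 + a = (a)*(a + 1)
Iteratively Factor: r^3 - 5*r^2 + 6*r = (r - 3)*(r^2 - 2*r) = (r - 3)*(r - 2)*(r)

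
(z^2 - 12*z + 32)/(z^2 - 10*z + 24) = (z - 8)/(z - 6)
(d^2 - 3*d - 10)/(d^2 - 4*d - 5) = (d + 2)/(d + 1)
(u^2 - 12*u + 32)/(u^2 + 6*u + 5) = (u^2 - 12*u + 32)/(u^2 + 6*u + 5)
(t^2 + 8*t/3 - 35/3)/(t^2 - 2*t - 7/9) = 3*(t + 5)/(3*t + 1)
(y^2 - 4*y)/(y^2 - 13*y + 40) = y*(y - 4)/(y^2 - 13*y + 40)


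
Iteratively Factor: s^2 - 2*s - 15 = (s - 5)*(s + 3)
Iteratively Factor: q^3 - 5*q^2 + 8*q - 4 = (q - 2)*(q^2 - 3*q + 2) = (q - 2)*(q - 1)*(q - 2)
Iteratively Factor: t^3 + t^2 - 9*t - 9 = (t + 3)*(t^2 - 2*t - 3) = (t - 3)*(t + 3)*(t + 1)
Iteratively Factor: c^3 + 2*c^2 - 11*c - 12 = (c + 1)*(c^2 + c - 12) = (c + 1)*(c + 4)*(c - 3)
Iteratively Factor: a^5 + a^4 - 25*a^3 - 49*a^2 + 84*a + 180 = (a + 3)*(a^4 - 2*a^3 - 19*a^2 + 8*a + 60) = (a - 2)*(a + 3)*(a^3 - 19*a - 30) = (a - 2)*(a + 2)*(a + 3)*(a^2 - 2*a - 15) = (a - 2)*(a + 2)*(a + 3)^2*(a - 5)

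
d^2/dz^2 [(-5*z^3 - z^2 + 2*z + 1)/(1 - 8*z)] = 2*(320*z^3 - 120*z^2 + 15*z - 79)/(512*z^3 - 192*z^2 + 24*z - 1)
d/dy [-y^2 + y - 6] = 1 - 2*y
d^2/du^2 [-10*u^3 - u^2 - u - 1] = -60*u - 2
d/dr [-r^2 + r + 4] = 1 - 2*r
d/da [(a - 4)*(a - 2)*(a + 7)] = 3*a^2 + 2*a - 34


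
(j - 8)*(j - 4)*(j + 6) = j^3 - 6*j^2 - 40*j + 192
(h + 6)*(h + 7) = h^2 + 13*h + 42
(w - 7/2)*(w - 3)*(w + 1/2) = w^3 - 6*w^2 + 29*w/4 + 21/4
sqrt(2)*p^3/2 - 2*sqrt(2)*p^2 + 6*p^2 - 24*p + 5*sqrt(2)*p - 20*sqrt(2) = (p - 4)*(p + 5*sqrt(2))*(sqrt(2)*p/2 + 1)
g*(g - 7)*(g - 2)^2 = g^4 - 11*g^3 + 32*g^2 - 28*g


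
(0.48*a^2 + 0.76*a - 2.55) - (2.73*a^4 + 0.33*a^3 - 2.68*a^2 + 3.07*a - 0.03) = -2.73*a^4 - 0.33*a^3 + 3.16*a^2 - 2.31*a - 2.52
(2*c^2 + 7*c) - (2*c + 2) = 2*c^2 + 5*c - 2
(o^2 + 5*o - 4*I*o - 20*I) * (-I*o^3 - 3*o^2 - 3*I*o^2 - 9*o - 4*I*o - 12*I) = -I*o^5 - 7*o^4 - 8*I*o^4 - 56*o^3 - 7*I*o^3 - 121*o^2 + 64*I*o^2 - 128*o + 120*I*o - 240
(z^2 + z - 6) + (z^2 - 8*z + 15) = 2*z^2 - 7*z + 9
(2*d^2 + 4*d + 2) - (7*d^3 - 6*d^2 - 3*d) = -7*d^3 + 8*d^2 + 7*d + 2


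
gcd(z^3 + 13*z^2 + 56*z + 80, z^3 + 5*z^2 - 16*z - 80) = z^2 + 9*z + 20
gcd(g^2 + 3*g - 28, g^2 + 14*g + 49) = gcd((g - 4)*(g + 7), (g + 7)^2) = g + 7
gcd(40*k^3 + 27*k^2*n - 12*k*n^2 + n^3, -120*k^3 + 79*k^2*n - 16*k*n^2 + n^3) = 40*k^2 - 13*k*n + n^2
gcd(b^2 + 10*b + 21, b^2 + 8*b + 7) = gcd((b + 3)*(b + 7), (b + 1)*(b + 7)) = b + 7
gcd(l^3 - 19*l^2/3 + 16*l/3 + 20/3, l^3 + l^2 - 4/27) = l + 2/3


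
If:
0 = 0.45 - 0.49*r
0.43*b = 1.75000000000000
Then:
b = 4.07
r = 0.92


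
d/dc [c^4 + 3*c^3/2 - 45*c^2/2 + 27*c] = 4*c^3 + 9*c^2/2 - 45*c + 27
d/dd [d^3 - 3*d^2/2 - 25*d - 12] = 3*d^2 - 3*d - 25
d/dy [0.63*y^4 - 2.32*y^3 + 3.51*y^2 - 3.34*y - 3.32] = 2.52*y^3 - 6.96*y^2 + 7.02*y - 3.34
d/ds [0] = 0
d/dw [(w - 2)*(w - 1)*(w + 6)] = 3*w^2 + 6*w - 16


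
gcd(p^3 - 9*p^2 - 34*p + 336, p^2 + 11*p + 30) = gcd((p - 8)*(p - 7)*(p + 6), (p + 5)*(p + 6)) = p + 6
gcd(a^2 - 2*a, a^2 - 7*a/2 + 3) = a - 2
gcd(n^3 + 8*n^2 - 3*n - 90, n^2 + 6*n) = n + 6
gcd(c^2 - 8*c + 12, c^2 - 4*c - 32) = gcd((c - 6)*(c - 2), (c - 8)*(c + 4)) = 1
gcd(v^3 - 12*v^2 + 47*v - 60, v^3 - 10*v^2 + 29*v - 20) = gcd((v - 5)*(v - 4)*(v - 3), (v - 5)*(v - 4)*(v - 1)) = v^2 - 9*v + 20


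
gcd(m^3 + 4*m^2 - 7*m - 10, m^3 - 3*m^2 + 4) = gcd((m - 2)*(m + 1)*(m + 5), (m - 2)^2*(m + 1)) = m^2 - m - 2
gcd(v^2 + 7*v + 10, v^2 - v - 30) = v + 5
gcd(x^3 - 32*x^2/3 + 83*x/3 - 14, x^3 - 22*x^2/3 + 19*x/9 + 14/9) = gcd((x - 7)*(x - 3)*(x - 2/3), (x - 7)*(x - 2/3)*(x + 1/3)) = x^2 - 23*x/3 + 14/3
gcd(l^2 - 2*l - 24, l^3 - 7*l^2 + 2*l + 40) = 1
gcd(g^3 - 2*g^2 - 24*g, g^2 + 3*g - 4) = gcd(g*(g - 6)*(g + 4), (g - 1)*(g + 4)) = g + 4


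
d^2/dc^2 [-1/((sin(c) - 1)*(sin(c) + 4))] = (4*sin(c)^3 + 13*sin(c)^2 + 32*sin(c) + 26)/((sin(c) - 1)^2*(sin(c) + 4)^3)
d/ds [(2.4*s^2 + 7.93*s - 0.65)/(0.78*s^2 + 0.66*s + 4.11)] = (-4.6014*s^2 + 20.742*s + 33.0213)/(0.6084*s^4 + 1.0296*s^3 + 6.8472*s^2 + 5.4252*s + 16.8921)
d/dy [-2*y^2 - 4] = -4*y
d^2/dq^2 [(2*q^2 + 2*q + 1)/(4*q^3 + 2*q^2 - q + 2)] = 2*(32*q^6 + 96*q^5 + 168*q^4 - 28*q^3 - 120*q^2 - 54*q + 9)/(64*q^9 + 96*q^8 + 56*q^6 + 96*q^5 - 18*q^4 + 23*q^3 + 30*q^2 - 12*q + 8)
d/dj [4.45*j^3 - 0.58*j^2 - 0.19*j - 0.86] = 13.35*j^2 - 1.16*j - 0.19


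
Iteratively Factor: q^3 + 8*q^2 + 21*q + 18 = (q + 3)*(q^2 + 5*q + 6) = (q + 2)*(q + 3)*(q + 3)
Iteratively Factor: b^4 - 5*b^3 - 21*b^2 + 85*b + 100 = (b - 5)*(b^3 - 21*b - 20) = (b - 5)*(b + 1)*(b^2 - b - 20) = (b - 5)*(b + 1)*(b + 4)*(b - 5)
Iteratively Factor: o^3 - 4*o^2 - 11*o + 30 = (o - 2)*(o^2 - 2*o - 15) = (o - 5)*(o - 2)*(o + 3)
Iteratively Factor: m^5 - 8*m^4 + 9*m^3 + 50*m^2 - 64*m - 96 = (m - 4)*(m^4 - 4*m^3 - 7*m^2 + 22*m + 24) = (m - 4)*(m + 2)*(m^3 - 6*m^2 + 5*m + 12) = (m - 4)^2*(m + 2)*(m^2 - 2*m - 3) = (m - 4)^2*(m - 3)*(m + 2)*(m + 1)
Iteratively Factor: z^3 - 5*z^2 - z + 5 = (z + 1)*(z^2 - 6*z + 5) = (z - 1)*(z + 1)*(z - 5)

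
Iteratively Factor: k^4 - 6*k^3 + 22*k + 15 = (k - 5)*(k^3 - k^2 - 5*k - 3) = (k - 5)*(k + 1)*(k^2 - 2*k - 3) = (k - 5)*(k - 3)*(k + 1)*(k + 1)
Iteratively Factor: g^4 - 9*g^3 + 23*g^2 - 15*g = (g - 5)*(g^3 - 4*g^2 + 3*g) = (g - 5)*(g - 3)*(g^2 - g) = g*(g - 5)*(g - 3)*(g - 1)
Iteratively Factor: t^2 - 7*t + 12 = (t - 4)*(t - 3)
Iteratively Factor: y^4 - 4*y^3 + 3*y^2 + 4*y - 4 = (y - 2)*(y^3 - 2*y^2 - y + 2) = (y - 2)^2*(y^2 - 1) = (y - 2)^2*(y - 1)*(y + 1)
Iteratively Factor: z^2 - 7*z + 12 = (z - 4)*(z - 3)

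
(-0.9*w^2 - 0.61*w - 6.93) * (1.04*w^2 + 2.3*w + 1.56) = -0.936*w^4 - 2.7044*w^3 - 10.0142*w^2 - 16.8906*w - 10.8108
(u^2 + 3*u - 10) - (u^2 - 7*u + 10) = 10*u - 20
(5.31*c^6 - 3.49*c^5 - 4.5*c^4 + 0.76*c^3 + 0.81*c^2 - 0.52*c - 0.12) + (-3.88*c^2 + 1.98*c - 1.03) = 5.31*c^6 - 3.49*c^5 - 4.5*c^4 + 0.76*c^3 - 3.07*c^2 + 1.46*c - 1.15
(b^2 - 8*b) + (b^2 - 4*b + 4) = 2*b^2 - 12*b + 4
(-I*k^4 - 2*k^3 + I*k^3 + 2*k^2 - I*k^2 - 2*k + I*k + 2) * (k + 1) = -I*k^5 - 2*k^4 + I*k + 2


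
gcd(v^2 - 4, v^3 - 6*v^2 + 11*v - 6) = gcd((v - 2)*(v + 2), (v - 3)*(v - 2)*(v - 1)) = v - 2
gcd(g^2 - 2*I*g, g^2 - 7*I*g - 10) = g - 2*I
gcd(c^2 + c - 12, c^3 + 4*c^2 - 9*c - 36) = c^2 + c - 12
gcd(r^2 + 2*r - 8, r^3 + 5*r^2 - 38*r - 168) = r + 4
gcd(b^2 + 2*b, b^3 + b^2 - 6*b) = b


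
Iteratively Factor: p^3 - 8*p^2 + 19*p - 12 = (p - 4)*(p^2 - 4*p + 3) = (p - 4)*(p - 1)*(p - 3)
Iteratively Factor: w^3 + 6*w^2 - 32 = (w + 4)*(w^2 + 2*w - 8) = (w - 2)*(w + 4)*(w + 4)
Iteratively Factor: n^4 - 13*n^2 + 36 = (n + 2)*(n^3 - 2*n^2 - 9*n + 18) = (n - 2)*(n + 2)*(n^2 - 9) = (n - 3)*(n - 2)*(n + 2)*(n + 3)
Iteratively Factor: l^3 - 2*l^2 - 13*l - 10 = (l - 5)*(l^2 + 3*l + 2) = (l - 5)*(l + 2)*(l + 1)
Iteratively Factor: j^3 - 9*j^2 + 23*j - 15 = (j - 3)*(j^2 - 6*j + 5) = (j - 5)*(j - 3)*(j - 1)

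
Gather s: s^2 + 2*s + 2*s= s^2 + 4*s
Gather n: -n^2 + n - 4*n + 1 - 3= -n^2 - 3*n - 2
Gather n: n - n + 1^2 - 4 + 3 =0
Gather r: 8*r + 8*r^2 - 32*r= 8*r^2 - 24*r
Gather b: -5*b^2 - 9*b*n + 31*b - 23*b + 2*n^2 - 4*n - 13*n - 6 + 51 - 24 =-5*b^2 + b*(8 - 9*n) + 2*n^2 - 17*n + 21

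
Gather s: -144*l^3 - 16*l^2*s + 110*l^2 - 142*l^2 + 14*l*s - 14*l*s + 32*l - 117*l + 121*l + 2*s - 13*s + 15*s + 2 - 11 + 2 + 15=-144*l^3 - 32*l^2 + 36*l + s*(4 - 16*l^2) + 8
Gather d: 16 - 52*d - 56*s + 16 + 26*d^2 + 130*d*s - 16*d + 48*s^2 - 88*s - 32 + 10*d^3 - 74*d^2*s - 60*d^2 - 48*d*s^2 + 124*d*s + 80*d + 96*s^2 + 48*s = 10*d^3 + d^2*(-74*s - 34) + d*(-48*s^2 + 254*s + 12) + 144*s^2 - 96*s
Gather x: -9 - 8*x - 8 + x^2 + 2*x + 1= x^2 - 6*x - 16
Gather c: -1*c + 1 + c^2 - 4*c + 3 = c^2 - 5*c + 4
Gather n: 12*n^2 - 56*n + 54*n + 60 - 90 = 12*n^2 - 2*n - 30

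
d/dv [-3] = 0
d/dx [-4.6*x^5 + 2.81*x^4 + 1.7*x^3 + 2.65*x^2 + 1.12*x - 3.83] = -23.0*x^4 + 11.24*x^3 + 5.1*x^2 + 5.3*x + 1.12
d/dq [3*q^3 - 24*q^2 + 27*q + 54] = 9*q^2 - 48*q + 27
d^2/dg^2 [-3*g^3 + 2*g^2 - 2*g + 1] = 4 - 18*g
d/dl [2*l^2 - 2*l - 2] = 4*l - 2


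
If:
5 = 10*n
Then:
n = 1/2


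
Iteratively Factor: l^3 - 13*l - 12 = (l - 4)*(l^2 + 4*l + 3) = (l - 4)*(l + 3)*(l + 1)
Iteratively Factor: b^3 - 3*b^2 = (b)*(b^2 - 3*b) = b*(b - 3)*(b)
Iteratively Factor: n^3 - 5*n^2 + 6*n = (n)*(n^2 - 5*n + 6) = n*(n - 3)*(n - 2)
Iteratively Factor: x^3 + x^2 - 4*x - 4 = (x + 2)*(x^2 - x - 2) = (x - 2)*(x + 2)*(x + 1)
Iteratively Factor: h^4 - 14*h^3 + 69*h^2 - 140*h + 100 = (h - 5)*(h^3 - 9*h^2 + 24*h - 20) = (h - 5)*(h - 2)*(h^2 - 7*h + 10) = (h - 5)*(h - 2)^2*(h - 5)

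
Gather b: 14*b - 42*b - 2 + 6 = 4 - 28*b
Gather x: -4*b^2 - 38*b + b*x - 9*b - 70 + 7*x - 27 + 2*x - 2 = -4*b^2 - 47*b + x*(b + 9) - 99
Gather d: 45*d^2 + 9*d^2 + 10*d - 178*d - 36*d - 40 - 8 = 54*d^2 - 204*d - 48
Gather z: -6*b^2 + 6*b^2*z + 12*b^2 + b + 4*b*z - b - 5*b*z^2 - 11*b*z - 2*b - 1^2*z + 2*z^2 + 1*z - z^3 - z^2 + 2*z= 6*b^2 - 2*b - z^3 + z^2*(1 - 5*b) + z*(6*b^2 - 7*b + 2)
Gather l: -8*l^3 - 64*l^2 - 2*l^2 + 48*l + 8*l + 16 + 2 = -8*l^3 - 66*l^2 + 56*l + 18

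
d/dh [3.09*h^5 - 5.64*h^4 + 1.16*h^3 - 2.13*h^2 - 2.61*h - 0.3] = 15.45*h^4 - 22.56*h^3 + 3.48*h^2 - 4.26*h - 2.61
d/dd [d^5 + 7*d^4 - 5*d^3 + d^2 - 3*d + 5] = 5*d^4 + 28*d^3 - 15*d^2 + 2*d - 3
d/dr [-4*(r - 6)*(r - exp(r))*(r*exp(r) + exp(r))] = 4*(-(1 - exp(r))*(r - 6)*(r + 1) - (r - 6)*(r + 2)*(r - exp(r)) - (r + 1)*(r - exp(r)))*exp(r)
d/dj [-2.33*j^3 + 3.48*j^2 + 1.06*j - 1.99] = -6.99*j^2 + 6.96*j + 1.06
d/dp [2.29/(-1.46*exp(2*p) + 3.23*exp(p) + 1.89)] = (6.6868*exp(p) - 7.3967)*exp(p)/(-1.46*exp(2*p) + 3.23*exp(p) + 1.89)^2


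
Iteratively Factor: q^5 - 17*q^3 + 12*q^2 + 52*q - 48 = (q - 2)*(q^4 + 2*q^3 - 13*q^2 - 14*q + 24) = (q - 2)*(q + 2)*(q^3 - 13*q + 12) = (q - 2)*(q - 1)*(q + 2)*(q^2 + q - 12) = (q - 2)*(q - 1)*(q + 2)*(q + 4)*(q - 3)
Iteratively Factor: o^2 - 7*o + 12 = (o - 3)*(o - 4)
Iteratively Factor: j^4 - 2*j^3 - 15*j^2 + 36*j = (j + 4)*(j^3 - 6*j^2 + 9*j) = j*(j + 4)*(j^2 - 6*j + 9) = j*(j - 3)*(j + 4)*(j - 3)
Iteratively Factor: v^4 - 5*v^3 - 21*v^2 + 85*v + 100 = (v - 5)*(v^3 - 21*v - 20) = (v - 5)^2*(v^2 + 5*v + 4) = (v - 5)^2*(v + 4)*(v + 1)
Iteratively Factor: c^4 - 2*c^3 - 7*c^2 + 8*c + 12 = (c - 2)*(c^3 - 7*c - 6) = (c - 2)*(c + 2)*(c^2 - 2*c - 3) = (c - 3)*(c - 2)*(c + 2)*(c + 1)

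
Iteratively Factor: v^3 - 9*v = (v)*(v^2 - 9) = v*(v + 3)*(v - 3)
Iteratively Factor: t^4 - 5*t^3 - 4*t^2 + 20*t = (t - 2)*(t^3 - 3*t^2 - 10*t) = t*(t - 2)*(t^2 - 3*t - 10) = t*(t - 5)*(t - 2)*(t + 2)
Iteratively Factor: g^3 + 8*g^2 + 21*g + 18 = (g + 3)*(g^2 + 5*g + 6) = (g + 3)^2*(g + 2)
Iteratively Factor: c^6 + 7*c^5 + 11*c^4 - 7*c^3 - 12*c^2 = (c + 3)*(c^5 + 4*c^4 - c^3 - 4*c^2) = (c + 3)*(c + 4)*(c^4 - c^2) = (c + 1)*(c + 3)*(c + 4)*(c^3 - c^2) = c*(c + 1)*(c + 3)*(c + 4)*(c^2 - c) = c^2*(c + 1)*(c + 3)*(c + 4)*(c - 1)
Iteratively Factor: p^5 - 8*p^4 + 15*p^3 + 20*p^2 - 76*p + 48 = (p - 3)*(p^4 - 5*p^3 + 20*p - 16) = (p - 3)*(p + 2)*(p^3 - 7*p^2 + 14*p - 8) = (p - 3)*(p - 2)*(p + 2)*(p^2 - 5*p + 4) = (p - 3)*(p - 2)*(p - 1)*(p + 2)*(p - 4)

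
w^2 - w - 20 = (w - 5)*(w + 4)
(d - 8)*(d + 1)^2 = d^3 - 6*d^2 - 15*d - 8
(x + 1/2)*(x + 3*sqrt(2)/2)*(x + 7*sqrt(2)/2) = x^3 + x^2/2 + 5*sqrt(2)*x^2 + 5*sqrt(2)*x/2 + 21*x/2 + 21/4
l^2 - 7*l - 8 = (l - 8)*(l + 1)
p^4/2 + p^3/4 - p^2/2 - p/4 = p*(p/2 + 1/4)*(p - 1)*(p + 1)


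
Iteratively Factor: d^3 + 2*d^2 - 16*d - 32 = (d + 2)*(d^2 - 16) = (d + 2)*(d + 4)*(d - 4)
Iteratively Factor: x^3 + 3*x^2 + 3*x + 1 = (x + 1)*(x^2 + 2*x + 1) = (x + 1)^2*(x + 1)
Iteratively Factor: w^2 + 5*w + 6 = (w + 2)*(w + 3)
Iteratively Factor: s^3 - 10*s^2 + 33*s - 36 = (s - 4)*(s^2 - 6*s + 9) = (s - 4)*(s - 3)*(s - 3)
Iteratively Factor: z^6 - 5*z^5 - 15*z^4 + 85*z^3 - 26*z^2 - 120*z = (z)*(z^5 - 5*z^4 - 15*z^3 + 85*z^2 - 26*z - 120) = z*(z - 2)*(z^4 - 3*z^3 - 21*z^2 + 43*z + 60) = z*(z - 2)*(z + 4)*(z^3 - 7*z^2 + 7*z + 15) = z*(z - 3)*(z - 2)*(z + 4)*(z^2 - 4*z - 5) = z*(z - 5)*(z - 3)*(z - 2)*(z + 4)*(z + 1)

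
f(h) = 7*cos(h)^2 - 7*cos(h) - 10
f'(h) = -14*sin(h)*cos(h) + 7*sin(h)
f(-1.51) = -10.40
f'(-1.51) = -6.14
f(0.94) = -11.69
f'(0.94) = -1.02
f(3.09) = 3.97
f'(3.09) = 1.08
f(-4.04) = -2.92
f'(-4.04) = 12.30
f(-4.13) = -4.03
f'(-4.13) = 12.28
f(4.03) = -2.80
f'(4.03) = -12.28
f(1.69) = -9.07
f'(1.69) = 8.60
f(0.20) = -10.14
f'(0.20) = -1.34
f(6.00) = -10.27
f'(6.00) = 1.80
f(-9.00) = 2.19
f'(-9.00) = -8.14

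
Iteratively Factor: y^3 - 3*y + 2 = (y - 1)*(y^2 + y - 2) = (y - 1)*(y + 2)*(y - 1)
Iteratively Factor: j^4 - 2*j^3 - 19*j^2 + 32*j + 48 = (j - 3)*(j^3 + j^2 - 16*j - 16) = (j - 3)*(j + 1)*(j^2 - 16) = (j - 3)*(j + 1)*(j + 4)*(j - 4)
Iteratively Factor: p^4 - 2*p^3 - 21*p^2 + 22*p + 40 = (p + 1)*(p^3 - 3*p^2 - 18*p + 40) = (p + 1)*(p + 4)*(p^2 - 7*p + 10) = (p - 5)*(p + 1)*(p + 4)*(p - 2)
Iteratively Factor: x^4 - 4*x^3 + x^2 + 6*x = (x - 3)*(x^3 - x^2 - 2*x) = (x - 3)*(x - 2)*(x^2 + x) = x*(x - 3)*(x - 2)*(x + 1)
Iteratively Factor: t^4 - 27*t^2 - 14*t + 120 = (t - 5)*(t^3 + 5*t^2 - 2*t - 24) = (t - 5)*(t - 2)*(t^2 + 7*t + 12) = (t - 5)*(t - 2)*(t + 4)*(t + 3)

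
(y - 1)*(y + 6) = y^2 + 5*y - 6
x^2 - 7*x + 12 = (x - 4)*(x - 3)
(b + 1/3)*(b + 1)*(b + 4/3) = b^3 + 8*b^2/3 + 19*b/9 + 4/9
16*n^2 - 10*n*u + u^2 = (-8*n + u)*(-2*n + u)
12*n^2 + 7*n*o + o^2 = (3*n + o)*(4*n + o)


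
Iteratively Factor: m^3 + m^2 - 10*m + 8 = (m - 1)*(m^2 + 2*m - 8) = (m - 2)*(m - 1)*(m + 4)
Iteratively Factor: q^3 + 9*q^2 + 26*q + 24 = (q + 2)*(q^2 + 7*q + 12) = (q + 2)*(q + 3)*(q + 4)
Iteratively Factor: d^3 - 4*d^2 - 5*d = (d)*(d^2 - 4*d - 5) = d*(d - 5)*(d + 1)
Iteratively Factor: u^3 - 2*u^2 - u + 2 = (u - 2)*(u^2 - 1) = (u - 2)*(u - 1)*(u + 1)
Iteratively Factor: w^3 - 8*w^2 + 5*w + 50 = (w - 5)*(w^2 - 3*w - 10) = (w - 5)^2*(w + 2)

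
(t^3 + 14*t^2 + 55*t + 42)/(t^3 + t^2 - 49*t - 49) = (t + 6)/(t - 7)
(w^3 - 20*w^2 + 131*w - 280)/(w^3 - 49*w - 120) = (w^2 - 12*w + 35)/(w^2 + 8*w + 15)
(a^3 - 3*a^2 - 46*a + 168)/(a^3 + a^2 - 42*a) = (a - 4)/a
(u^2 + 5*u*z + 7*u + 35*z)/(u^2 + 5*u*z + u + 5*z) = (u + 7)/(u + 1)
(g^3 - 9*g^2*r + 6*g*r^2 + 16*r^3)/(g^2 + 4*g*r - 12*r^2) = (g^2 - 7*g*r - 8*r^2)/(g + 6*r)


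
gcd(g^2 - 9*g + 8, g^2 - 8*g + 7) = g - 1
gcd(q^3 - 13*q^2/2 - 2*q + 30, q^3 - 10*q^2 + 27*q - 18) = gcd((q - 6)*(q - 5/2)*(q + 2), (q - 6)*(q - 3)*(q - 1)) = q - 6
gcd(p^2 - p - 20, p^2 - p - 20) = p^2 - p - 20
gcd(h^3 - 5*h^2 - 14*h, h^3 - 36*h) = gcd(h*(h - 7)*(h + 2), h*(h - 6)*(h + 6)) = h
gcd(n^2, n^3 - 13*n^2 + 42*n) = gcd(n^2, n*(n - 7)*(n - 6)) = n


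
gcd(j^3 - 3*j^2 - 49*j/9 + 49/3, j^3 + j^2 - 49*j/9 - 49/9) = j^2 - 49/9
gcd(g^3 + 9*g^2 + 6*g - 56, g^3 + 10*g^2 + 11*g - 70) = g^2 + 5*g - 14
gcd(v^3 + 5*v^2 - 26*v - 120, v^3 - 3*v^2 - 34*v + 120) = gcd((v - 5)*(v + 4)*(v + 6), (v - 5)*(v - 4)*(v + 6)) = v^2 + v - 30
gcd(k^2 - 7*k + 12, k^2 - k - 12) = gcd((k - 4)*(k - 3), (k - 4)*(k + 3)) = k - 4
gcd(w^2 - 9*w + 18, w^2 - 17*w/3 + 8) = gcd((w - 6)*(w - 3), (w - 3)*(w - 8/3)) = w - 3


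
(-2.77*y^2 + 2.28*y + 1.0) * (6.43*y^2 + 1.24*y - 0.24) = -17.8111*y^4 + 11.2256*y^3 + 9.922*y^2 + 0.6928*y - 0.24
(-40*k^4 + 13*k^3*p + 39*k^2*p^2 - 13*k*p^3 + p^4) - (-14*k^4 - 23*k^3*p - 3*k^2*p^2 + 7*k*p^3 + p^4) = -26*k^4 + 36*k^3*p + 42*k^2*p^2 - 20*k*p^3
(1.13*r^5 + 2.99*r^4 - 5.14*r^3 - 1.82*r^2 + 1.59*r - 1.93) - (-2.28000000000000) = 1.13*r^5 + 2.99*r^4 - 5.14*r^3 - 1.82*r^2 + 1.59*r + 0.35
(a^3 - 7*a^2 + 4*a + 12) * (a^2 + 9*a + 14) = a^5 + 2*a^4 - 45*a^3 - 50*a^2 + 164*a + 168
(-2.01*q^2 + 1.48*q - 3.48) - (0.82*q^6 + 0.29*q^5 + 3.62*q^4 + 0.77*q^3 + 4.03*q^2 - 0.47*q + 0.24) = -0.82*q^6 - 0.29*q^5 - 3.62*q^4 - 0.77*q^3 - 6.04*q^2 + 1.95*q - 3.72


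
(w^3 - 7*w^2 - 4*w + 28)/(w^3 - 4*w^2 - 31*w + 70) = (w + 2)/(w + 5)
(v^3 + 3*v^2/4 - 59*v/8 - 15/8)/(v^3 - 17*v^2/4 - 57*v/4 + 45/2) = (8*v^2 - 18*v - 5)/(2*(4*v^2 - 29*v + 30))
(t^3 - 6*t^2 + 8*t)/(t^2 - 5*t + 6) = t*(t - 4)/(t - 3)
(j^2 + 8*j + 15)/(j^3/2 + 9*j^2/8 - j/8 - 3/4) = 8*(j^2 + 8*j + 15)/(4*j^3 + 9*j^2 - j - 6)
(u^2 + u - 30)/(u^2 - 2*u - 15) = (u + 6)/(u + 3)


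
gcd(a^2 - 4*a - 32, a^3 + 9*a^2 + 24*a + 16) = a + 4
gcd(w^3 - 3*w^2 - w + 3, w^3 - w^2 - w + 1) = w^2 - 1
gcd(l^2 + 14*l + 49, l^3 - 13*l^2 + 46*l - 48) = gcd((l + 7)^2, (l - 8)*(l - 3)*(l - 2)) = 1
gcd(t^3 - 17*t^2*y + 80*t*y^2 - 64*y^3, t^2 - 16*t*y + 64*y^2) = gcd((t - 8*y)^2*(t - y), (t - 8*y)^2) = t^2 - 16*t*y + 64*y^2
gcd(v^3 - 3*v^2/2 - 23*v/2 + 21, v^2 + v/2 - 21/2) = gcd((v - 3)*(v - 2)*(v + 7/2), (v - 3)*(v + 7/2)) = v^2 + v/2 - 21/2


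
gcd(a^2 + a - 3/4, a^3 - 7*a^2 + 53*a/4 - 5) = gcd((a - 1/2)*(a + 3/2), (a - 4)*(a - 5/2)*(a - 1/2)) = a - 1/2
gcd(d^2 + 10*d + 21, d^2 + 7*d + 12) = d + 3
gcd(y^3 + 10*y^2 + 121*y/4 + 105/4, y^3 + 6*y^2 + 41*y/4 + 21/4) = y^2 + 5*y + 21/4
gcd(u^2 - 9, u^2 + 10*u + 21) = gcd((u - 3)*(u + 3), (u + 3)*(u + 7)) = u + 3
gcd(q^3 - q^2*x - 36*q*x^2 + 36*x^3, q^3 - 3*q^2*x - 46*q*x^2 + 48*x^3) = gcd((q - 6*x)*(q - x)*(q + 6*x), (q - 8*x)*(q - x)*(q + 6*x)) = -q^2 - 5*q*x + 6*x^2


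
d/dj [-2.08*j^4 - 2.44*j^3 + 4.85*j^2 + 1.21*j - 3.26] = -8.32*j^3 - 7.32*j^2 + 9.7*j + 1.21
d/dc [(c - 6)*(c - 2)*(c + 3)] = 3*c^2 - 10*c - 12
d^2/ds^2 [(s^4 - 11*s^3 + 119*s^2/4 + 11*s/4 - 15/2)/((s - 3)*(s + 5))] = (4*s^6 + 24*s^5 - 132*s^4 - 2023*s^3 + 14625*s^2 - 29385*s + 26535)/(2*(s^6 + 6*s^5 - 33*s^4 - 172*s^3 + 495*s^2 + 1350*s - 3375))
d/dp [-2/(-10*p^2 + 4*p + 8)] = 2*(1 - 5*p)/(-5*p^2 + 2*p + 4)^2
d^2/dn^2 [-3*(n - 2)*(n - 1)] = -6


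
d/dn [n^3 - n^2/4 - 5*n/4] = 3*n^2 - n/2 - 5/4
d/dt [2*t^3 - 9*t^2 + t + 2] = 6*t^2 - 18*t + 1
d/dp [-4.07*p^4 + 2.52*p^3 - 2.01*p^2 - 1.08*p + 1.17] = -16.28*p^3 + 7.56*p^2 - 4.02*p - 1.08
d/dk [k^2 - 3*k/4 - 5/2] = 2*k - 3/4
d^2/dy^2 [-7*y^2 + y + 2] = -14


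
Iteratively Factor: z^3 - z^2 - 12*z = (z - 4)*(z^2 + 3*z) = (z - 4)*(z + 3)*(z)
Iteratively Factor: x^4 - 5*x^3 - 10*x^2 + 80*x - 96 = (x + 4)*(x^3 - 9*x^2 + 26*x - 24) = (x - 2)*(x + 4)*(x^2 - 7*x + 12) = (x - 4)*(x - 2)*(x + 4)*(x - 3)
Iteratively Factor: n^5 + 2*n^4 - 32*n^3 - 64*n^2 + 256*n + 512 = (n - 4)*(n^4 + 6*n^3 - 8*n^2 - 96*n - 128) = (n - 4)*(n + 4)*(n^3 + 2*n^2 - 16*n - 32) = (n - 4)*(n + 4)^2*(n^2 - 2*n - 8) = (n - 4)*(n + 2)*(n + 4)^2*(n - 4)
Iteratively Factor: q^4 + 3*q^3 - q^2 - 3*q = (q + 3)*(q^3 - q) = (q - 1)*(q + 3)*(q^2 + q) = q*(q - 1)*(q + 3)*(q + 1)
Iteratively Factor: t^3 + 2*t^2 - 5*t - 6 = (t - 2)*(t^2 + 4*t + 3) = (t - 2)*(t + 3)*(t + 1)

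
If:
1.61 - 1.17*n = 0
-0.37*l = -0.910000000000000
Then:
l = 2.46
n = 1.38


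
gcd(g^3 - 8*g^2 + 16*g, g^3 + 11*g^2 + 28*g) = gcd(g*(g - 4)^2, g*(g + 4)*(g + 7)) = g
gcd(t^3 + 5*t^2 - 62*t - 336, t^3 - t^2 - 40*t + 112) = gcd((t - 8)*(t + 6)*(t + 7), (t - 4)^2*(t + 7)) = t + 7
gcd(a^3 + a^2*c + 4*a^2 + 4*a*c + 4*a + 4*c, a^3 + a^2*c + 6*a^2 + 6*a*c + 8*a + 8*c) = a^2 + a*c + 2*a + 2*c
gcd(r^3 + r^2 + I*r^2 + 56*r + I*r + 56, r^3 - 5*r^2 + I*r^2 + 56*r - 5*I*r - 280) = r^2 + I*r + 56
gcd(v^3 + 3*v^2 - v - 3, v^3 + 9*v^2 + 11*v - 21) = v^2 + 2*v - 3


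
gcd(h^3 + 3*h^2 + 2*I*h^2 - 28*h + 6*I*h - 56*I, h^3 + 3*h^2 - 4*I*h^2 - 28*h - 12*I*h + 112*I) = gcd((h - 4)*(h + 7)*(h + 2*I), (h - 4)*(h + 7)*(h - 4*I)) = h^2 + 3*h - 28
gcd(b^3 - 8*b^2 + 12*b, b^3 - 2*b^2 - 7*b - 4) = 1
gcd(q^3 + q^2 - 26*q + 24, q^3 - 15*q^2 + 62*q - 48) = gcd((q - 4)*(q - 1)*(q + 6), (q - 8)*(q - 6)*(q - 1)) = q - 1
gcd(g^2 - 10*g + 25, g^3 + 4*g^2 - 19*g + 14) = 1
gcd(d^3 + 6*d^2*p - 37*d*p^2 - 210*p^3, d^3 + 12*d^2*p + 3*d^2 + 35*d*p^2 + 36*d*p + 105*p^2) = d^2 + 12*d*p + 35*p^2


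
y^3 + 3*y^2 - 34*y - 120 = (y - 6)*(y + 4)*(y + 5)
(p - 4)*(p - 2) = p^2 - 6*p + 8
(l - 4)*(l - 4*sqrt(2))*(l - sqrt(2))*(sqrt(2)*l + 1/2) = sqrt(2)*l^4 - 19*l^3/2 - 4*sqrt(2)*l^3 + 11*sqrt(2)*l^2/2 + 38*l^2 - 22*sqrt(2)*l + 4*l - 16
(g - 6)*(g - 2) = g^2 - 8*g + 12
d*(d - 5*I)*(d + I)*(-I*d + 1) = -I*d^4 - 3*d^3 - 9*I*d^2 + 5*d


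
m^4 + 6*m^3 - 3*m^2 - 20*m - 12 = (m - 2)*(m + 1)^2*(m + 6)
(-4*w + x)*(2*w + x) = -8*w^2 - 2*w*x + x^2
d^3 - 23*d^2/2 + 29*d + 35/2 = (d - 7)*(d - 5)*(d + 1/2)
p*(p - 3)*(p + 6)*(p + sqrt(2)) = p^4 + sqrt(2)*p^3 + 3*p^3 - 18*p^2 + 3*sqrt(2)*p^2 - 18*sqrt(2)*p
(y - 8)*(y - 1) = y^2 - 9*y + 8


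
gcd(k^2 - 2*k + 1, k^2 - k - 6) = 1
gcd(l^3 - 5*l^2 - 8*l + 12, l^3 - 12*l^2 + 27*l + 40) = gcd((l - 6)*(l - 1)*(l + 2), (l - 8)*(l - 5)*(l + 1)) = 1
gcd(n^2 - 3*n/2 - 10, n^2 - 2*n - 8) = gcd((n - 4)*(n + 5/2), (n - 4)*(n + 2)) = n - 4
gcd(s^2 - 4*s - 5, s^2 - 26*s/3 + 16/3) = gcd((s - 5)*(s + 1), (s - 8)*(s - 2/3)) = 1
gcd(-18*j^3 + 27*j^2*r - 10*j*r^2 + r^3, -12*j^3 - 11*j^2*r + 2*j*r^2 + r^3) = -3*j + r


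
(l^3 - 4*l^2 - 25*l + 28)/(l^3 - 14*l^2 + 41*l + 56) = (l^2 + 3*l - 4)/(l^2 - 7*l - 8)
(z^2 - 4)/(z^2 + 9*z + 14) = (z - 2)/(z + 7)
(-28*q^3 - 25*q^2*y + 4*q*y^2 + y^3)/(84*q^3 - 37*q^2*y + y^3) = (q + y)/(-3*q + y)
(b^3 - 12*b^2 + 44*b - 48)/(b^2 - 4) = (b^2 - 10*b + 24)/(b + 2)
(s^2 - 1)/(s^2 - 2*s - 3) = (s - 1)/(s - 3)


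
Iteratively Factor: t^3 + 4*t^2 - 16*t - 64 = (t + 4)*(t^2 - 16) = (t - 4)*(t + 4)*(t + 4)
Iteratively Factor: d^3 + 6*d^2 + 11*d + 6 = (d + 3)*(d^2 + 3*d + 2) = (d + 1)*(d + 3)*(d + 2)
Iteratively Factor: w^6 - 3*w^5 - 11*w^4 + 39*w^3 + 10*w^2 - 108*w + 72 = (w - 3)*(w^5 - 11*w^3 + 6*w^2 + 28*w - 24) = (w - 3)*(w - 1)*(w^4 + w^3 - 10*w^2 - 4*w + 24) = (w - 3)*(w - 1)*(w + 2)*(w^3 - w^2 - 8*w + 12) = (w - 3)*(w - 2)*(w - 1)*(w + 2)*(w^2 + w - 6) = (w - 3)*(w - 2)^2*(w - 1)*(w + 2)*(w + 3)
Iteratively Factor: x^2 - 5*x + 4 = (x - 4)*(x - 1)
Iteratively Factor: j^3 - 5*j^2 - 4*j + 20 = (j + 2)*(j^2 - 7*j + 10) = (j - 5)*(j + 2)*(j - 2)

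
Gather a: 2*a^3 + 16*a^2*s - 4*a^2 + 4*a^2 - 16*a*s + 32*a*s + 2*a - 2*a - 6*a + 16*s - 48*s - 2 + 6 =2*a^3 + 16*a^2*s + a*(16*s - 6) - 32*s + 4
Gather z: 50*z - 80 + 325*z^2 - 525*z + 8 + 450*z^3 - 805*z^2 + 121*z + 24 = 450*z^3 - 480*z^2 - 354*z - 48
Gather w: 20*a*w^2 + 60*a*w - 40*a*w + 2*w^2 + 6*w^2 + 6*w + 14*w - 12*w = w^2*(20*a + 8) + w*(20*a + 8)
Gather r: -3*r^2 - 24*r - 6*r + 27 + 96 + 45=-3*r^2 - 30*r + 168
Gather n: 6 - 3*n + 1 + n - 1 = 6 - 2*n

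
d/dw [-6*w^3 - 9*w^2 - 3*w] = -18*w^2 - 18*w - 3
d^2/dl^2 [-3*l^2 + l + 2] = -6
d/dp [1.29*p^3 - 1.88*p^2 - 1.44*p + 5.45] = 3.87*p^2 - 3.76*p - 1.44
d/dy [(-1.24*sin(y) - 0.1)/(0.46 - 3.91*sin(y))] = -0.9614*cos(y)/(3.91*sin(y) - 0.46)^2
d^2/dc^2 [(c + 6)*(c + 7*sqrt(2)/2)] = 2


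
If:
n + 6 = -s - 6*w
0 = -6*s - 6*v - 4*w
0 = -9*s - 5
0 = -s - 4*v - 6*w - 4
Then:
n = 214/45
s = -5/9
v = 76/45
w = -17/10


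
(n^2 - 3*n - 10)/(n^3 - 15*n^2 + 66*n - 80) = (n + 2)/(n^2 - 10*n + 16)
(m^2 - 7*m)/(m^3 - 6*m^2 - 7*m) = 1/(m + 1)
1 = 1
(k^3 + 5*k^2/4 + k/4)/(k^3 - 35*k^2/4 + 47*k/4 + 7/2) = k*(k + 1)/(k^2 - 9*k + 14)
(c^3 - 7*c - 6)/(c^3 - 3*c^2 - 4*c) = (c^2 - c - 6)/(c*(c - 4))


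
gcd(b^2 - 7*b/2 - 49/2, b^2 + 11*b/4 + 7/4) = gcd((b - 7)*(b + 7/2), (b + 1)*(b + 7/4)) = 1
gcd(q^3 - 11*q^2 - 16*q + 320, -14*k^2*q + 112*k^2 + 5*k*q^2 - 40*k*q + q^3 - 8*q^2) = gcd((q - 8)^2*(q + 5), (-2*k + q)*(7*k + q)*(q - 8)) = q - 8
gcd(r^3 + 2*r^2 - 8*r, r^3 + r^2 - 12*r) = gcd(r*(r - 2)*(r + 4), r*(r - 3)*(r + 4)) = r^2 + 4*r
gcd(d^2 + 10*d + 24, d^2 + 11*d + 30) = d + 6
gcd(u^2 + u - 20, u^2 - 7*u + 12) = u - 4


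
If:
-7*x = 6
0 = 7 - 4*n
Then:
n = 7/4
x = -6/7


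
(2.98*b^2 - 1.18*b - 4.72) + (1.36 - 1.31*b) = 2.98*b^2 - 2.49*b - 3.36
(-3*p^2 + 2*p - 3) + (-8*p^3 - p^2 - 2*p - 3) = -8*p^3 - 4*p^2 - 6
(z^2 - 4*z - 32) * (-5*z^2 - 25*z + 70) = -5*z^4 - 5*z^3 + 330*z^2 + 520*z - 2240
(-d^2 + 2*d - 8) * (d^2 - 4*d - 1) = -d^4 + 6*d^3 - 15*d^2 + 30*d + 8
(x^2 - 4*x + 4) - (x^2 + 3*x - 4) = 8 - 7*x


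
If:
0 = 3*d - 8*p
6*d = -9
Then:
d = -3/2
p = -9/16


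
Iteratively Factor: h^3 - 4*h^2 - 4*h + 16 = (h - 4)*(h^2 - 4) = (h - 4)*(h + 2)*(h - 2)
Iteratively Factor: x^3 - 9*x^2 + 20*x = (x - 5)*(x^2 - 4*x) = (x - 5)*(x - 4)*(x)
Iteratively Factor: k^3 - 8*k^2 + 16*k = (k)*(k^2 - 8*k + 16) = k*(k - 4)*(k - 4)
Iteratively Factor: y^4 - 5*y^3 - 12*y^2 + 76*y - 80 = (y - 2)*(y^3 - 3*y^2 - 18*y + 40) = (y - 2)^2*(y^2 - y - 20) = (y - 5)*(y - 2)^2*(y + 4)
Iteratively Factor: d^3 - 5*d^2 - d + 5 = (d + 1)*(d^2 - 6*d + 5) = (d - 1)*(d + 1)*(d - 5)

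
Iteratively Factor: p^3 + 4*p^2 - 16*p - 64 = (p + 4)*(p^2 - 16) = (p - 4)*(p + 4)*(p + 4)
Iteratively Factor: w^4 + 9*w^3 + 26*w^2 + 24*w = (w)*(w^3 + 9*w^2 + 26*w + 24) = w*(w + 2)*(w^2 + 7*w + 12) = w*(w + 2)*(w + 4)*(w + 3)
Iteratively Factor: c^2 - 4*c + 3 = (c - 1)*(c - 3)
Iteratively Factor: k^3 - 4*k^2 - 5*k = (k + 1)*(k^2 - 5*k) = (k - 5)*(k + 1)*(k)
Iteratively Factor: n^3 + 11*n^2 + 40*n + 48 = (n + 4)*(n^2 + 7*n + 12) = (n + 4)^2*(n + 3)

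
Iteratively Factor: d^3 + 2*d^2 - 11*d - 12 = (d + 4)*(d^2 - 2*d - 3) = (d + 1)*(d + 4)*(d - 3)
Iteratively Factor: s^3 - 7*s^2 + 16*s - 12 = (s - 2)*(s^2 - 5*s + 6) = (s - 3)*(s - 2)*(s - 2)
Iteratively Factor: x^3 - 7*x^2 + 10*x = (x - 2)*(x^2 - 5*x) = x*(x - 2)*(x - 5)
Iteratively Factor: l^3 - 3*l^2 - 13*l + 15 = (l + 3)*(l^2 - 6*l + 5) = (l - 5)*(l + 3)*(l - 1)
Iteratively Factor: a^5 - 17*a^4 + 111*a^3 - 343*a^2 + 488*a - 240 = (a - 5)*(a^4 - 12*a^3 + 51*a^2 - 88*a + 48) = (a - 5)*(a - 3)*(a^3 - 9*a^2 + 24*a - 16) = (a - 5)*(a - 3)*(a - 1)*(a^2 - 8*a + 16) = (a - 5)*(a - 4)*(a - 3)*(a - 1)*(a - 4)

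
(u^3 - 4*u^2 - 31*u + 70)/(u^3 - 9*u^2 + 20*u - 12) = (u^2 - 2*u - 35)/(u^2 - 7*u + 6)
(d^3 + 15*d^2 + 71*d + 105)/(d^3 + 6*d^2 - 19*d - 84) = (d + 5)/(d - 4)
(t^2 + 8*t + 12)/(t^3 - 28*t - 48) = (t + 6)/(t^2 - 2*t - 24)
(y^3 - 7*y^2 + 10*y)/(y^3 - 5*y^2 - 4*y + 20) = y/(y + 2)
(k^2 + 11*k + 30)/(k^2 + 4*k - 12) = (k + 5)/(k - 2)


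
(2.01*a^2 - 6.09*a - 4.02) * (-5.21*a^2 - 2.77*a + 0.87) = -10.4721*a^4 + 26.1612*a^3 + 39.5622*a^2 + 5.8371*a - 3.4974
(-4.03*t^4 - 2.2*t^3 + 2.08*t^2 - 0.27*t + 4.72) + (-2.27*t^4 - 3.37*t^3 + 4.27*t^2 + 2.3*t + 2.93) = -6.3*t^4 - 5.57*t^3 + 6.35*t^2 + 2.03*t + 7.65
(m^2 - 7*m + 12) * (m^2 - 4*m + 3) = m^4 - 11*m^3 + 43*m^2 - 69*m + 36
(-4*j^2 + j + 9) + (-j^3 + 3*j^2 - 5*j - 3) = -j^3 - j^2 - 4*j + 6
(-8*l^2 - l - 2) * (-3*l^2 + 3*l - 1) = 24*l^4 - 21*l^3 + 11*l^2 - 5*l + 2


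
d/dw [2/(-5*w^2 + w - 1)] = 2*(10*w - 1)/(5*w^2 - w + 1)^2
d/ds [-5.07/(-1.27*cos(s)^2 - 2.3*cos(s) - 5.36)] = (12.8778*cos(s) + 11.661)*sin(s)/(1.27*cos(s)^2 + 2.3*cos(s) + 5.36)^2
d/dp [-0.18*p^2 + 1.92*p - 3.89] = 1.92 - 0.36*p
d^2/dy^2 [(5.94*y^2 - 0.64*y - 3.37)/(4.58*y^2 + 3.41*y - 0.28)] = (-212.389256*y^3 - 378.438072*y^2 - 320.716332*y - 87.307522)/(96.071912*y^6 + 214.588572*y^5 + 142.149918*y^4 + 13.413917*y^3 - 8.690388*y^2 + 0.802032*y - 0.021952)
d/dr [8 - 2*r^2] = -4*r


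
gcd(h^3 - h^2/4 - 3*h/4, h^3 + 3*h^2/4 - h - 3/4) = h^2 - h/4 - 3/4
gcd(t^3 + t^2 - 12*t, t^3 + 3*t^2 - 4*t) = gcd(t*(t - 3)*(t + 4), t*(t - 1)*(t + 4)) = t^2 + 4*t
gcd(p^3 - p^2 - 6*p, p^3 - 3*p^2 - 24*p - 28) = p + 2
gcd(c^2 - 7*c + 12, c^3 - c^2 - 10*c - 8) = c - 4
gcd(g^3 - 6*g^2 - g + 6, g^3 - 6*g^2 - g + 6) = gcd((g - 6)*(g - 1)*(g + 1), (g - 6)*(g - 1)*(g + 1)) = g^3 - 6*g^2 - g + 6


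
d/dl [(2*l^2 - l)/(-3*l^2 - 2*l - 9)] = (-7*l^2 - 36*l + 9)/(9*l^4 + 12*l^3 + 58*l^2 + 36*l + 81)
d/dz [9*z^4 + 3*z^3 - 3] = z^2*(36*z + 9)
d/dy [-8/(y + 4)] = 8/(y + 4)^2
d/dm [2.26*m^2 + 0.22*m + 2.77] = 4.52*m + 0.22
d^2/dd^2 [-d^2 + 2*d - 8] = -2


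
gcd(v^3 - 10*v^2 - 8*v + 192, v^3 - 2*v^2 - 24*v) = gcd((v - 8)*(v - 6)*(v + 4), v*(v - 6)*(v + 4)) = v^2 - 2*v - 24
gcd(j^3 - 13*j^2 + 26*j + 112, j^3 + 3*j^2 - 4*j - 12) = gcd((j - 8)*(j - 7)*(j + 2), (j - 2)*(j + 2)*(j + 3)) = j + 2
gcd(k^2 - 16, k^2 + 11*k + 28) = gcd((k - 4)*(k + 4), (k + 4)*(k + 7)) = k + 4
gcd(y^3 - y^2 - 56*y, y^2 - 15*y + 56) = y - 8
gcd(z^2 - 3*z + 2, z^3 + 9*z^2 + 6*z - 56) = z - 2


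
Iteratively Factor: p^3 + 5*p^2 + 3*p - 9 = (p + 3)*(p^2 + 2*p - 3) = (p - 1)*(p + 3)*(p + 3)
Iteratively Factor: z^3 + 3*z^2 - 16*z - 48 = (z + 3)*(z^2 - 16) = (z + 3)*(z + 4)*(z - 4)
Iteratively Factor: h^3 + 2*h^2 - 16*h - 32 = (h - 4)*(h^2 + 6*h + 8) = (h - 4)*(h + 4)*(h + 2)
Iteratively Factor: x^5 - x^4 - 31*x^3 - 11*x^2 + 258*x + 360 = (x + 2)*(x^4 - 3*x^3 - 25*x^2 + 39*x + 180) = (x - 4)*(x + 2)*(x^3 + x^2 - 21*x - 45) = (x - 4)*(x + 2)*(x + 3)*(x^2 - 2*x - 15) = (x - 5)*(x - 4)*(x + 2)*(x + 3)*(x + 3)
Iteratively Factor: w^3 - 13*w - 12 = (w + 1)*(w^2 - w - 12) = (w + 1)*(w + 3)*(w - 4)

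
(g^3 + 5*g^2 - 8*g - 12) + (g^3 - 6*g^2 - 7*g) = 2*g^3 - g^2 - 15*g - 12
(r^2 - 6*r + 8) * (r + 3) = r^3 - 3*r^2 - 10*r + 24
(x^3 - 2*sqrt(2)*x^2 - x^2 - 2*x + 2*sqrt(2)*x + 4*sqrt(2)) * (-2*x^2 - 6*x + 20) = -2*x^5 - 4*x^4 + 4*sqrt(2)*x^4 + 8*sqrt(2)*x^3 + 30*x^3 - 60*sqrt(2)*x^2 - 8*x^2 - 40*x + 16*sqrt(2)*x + 80*sqrt(2)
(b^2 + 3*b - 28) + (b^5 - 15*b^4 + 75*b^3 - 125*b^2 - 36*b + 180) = b^5 - 15*b^4 + 75*b^3 - 124*b^2 - 33*b + 152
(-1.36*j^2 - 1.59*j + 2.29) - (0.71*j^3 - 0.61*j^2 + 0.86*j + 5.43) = -0.71*j^3 - 0.75*j^2 - 2.45*j - 3.14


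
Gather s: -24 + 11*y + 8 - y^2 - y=-y^2 + 10*y - 16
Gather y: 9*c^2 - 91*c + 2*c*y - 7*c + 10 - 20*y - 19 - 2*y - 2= 9*c^2 - 98*c + y*(2*c - 22) - 11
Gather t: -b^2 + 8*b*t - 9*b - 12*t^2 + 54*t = -b^2 - 9*b - 12*t^2 + t*(8*b + 54)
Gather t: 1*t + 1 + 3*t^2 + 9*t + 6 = 3*t^2 + 10*t + 7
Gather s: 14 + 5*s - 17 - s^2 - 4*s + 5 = -s^2 + s + 2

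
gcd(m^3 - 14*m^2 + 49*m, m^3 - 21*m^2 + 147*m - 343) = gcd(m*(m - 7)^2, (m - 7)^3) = m^2 - 14*m + 49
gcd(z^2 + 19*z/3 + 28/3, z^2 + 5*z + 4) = z + 4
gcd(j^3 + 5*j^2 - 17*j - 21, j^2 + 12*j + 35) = j + 7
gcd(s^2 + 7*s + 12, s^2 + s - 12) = s + 4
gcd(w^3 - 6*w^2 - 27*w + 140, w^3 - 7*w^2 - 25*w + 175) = w^2 - 2*w - 35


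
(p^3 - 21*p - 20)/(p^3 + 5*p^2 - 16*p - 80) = (p^2 - 4*p - 5)/(p^2 + p - 20)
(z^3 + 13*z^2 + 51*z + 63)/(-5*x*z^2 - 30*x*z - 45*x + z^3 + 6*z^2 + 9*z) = (-z - 7)/(5*x - z)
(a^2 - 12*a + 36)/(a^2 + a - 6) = (a^2 - 12*a + 36)/(a^2 + a - 6)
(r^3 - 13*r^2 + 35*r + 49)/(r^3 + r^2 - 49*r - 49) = (r - 7)/(r + 7)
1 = 1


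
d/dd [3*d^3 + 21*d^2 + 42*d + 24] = 9*d^2 + 42*d + 42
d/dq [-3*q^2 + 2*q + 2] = 2 - 6*q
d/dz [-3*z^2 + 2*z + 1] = 2 - 6*z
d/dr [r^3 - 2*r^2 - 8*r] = 3*r^2 - 4*r - 8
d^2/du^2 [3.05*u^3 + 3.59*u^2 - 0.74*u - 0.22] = 18.3*u + 7.18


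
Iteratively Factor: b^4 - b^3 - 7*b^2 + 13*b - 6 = (b - 2)*(b^3 + b^2 - 5*b + 3) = (b - 2)*(b - 1)*(b^2 + 2*b - 3) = (b - 2)*(b - 1)*(b + 3)*(b - 1)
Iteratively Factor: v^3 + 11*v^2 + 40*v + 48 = (v + 4)*(v^2 + 7*v + 12) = (v + 4)^2*(v + 3)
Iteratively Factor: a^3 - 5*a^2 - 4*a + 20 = (a - 5)*(a^2 - 4) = (a - 5)*(a + 2)*(a - 2)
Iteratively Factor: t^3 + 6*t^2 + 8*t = (t)*(t^2 + 6*t + 8) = t*(t + 4)*(t + 2)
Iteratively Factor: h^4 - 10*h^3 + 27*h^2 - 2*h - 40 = (h + 1)*(h^3 - 11*h^2 + 38*h - 40) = (h - 5)*(h + 1)*(h^2 - 6*h + 8) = (h - 5)*(h - 4)*(h + 1)*(h - 2)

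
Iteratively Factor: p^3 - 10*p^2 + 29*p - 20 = (p - 5)*(p^2 - 5*p + 4) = (p - 5)*(p - 1)*(p - 4)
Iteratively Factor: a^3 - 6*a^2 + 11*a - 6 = (a - 3)*(a^2 - 3*a + 2) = (a - 3)*(a - 2)*(a - 1)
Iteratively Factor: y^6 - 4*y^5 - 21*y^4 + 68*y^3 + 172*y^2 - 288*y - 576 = (y + 3)*(y^5 - 7*y^4 + 68*y^2 - 32*y - 192) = (y + 2)*(y + 3)*(y^4 - 9*y^3 + 18*y^2 + 32*y - 96) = (y - 4)*(y + 2)*(y + 3)*(y^3 - 5*y^2 - 2*y + 24) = (y - 4)*(y + 2)^2*(y + 3)*(y^2 - 7*y + 12) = (y - 4)^2*(y + 2)^2*(y + 3)*(y - 3)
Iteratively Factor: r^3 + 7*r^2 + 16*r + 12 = (r + 2)*(r^2 + 5*r + 6) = (r + 2)^2*(r + 3)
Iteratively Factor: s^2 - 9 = (s + 3)*(s - 3)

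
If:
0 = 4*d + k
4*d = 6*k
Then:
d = 0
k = 0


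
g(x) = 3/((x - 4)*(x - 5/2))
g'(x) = -3/((x - 4)*(x - 5/2)^2) - 3/((x - 4)^2*(x - 5/2)) = 6*(13 - 4*x)/(4*x^4 - 52*x^3 + 249*x^2 - 520*x + 400)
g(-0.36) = 0.24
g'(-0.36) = 0.14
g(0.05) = 0.31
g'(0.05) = 0.21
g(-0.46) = 0.23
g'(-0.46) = 0.13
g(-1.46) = 0.14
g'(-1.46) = 0.06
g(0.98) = 0.65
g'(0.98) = 0.65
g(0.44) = 0.41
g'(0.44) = 0.31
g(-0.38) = 0.24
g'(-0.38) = 0.14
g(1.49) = 1.18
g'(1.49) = 1.64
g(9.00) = 0.09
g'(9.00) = -0.03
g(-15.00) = 0.01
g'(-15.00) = 0.00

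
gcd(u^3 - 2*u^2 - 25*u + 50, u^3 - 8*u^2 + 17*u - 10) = u^2 - 7*u + 10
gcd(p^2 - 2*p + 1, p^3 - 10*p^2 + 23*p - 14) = p - 1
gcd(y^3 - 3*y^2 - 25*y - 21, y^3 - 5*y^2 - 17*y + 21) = y^2 - 4*y - 21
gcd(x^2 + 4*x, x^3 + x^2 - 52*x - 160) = x + 4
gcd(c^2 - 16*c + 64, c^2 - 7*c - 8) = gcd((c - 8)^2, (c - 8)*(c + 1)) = c - 8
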